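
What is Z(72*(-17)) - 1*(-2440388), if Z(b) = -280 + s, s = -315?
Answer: 2439793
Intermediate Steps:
Z(b) = -595 (Z(b) = -280 - 315 = -595)
Z(72*(-17)) - 1*(-2440388) = -595 - 1*(-2440388) = -595 + 2440388 = 2439793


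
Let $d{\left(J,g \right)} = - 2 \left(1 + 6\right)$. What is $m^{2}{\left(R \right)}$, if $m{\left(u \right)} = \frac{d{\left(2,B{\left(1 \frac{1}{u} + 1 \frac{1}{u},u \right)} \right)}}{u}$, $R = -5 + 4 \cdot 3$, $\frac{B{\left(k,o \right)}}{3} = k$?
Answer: $4$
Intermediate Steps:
$B{\left(k,o \right)} = 3 k$
$d{\left(J,g \right)} = -14$ ($d{\left(J,g \right)} = \left(-2\right) 7 = -14$)
$R = 7$ ($R = -5 + 12 = 7$)
$m{\left(u \right)} = - \frac{14}{u}$
$m^{2}{\left(R \right)} = \left(- \frac{14}{7}\right)^{2} = \left(\left(-14\right) \frac{1}{7}\right)^{2} = \left(-2\right)^{2} = 4$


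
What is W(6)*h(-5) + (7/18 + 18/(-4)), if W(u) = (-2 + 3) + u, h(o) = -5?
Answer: -352/9 ≈ -39.111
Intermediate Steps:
W(u) = 1 + u
W(6)*h(-5) + (7/18 + 18/(-4)) = (1 + 6)*(-5) + (7/18 + 18/(-4)) = 7*(-5) + (7*(1/18) + 18*(-¼)) = -35 + (7/18 - 9/2) = -35 - 37/9 = -352/9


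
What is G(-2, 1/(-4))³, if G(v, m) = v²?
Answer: 64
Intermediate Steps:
G(-2, 1/(-4))³ = ((-2)²)³ = 4³ = 64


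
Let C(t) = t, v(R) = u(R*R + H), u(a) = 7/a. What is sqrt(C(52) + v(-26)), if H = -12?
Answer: sqrt(5732810)/332 ≈ 7.2118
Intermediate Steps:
v(R) = 7/(-12 + R**2) (v(R) = 7/(R*R - 12) = 7/(R**2 - 12) = 7/(-12 + R**2))
sqrt(C(52) + v(-26)) = sqrt(52 + 7/(-12 + (-26)**2)) = sqrt(52 + 7/(-12 + 676)) = sqrt(52 + 7/664) = sqrt(34535/664) = sqrt(5732810)/332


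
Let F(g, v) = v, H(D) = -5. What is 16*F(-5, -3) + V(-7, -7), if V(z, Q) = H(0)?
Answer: -53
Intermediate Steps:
V(z, Q) = -5
16*F(-5, -3) + V(-7, -7) = 16*(-3) - 5 = -48 - 5 = -53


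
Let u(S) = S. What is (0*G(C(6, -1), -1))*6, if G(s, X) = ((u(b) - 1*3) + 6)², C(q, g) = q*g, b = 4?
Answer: 0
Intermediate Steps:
C(q, g) = g*q
G(s, X) = 49 (G(s, X) = ((4 - 1*3) + 6)² = ((4 - 3) + 6)² = (1 + 6)² = 7² = 49)
(0*G(C(6, -1), -1))*6 = (0*49)*6 = 0*6 = 0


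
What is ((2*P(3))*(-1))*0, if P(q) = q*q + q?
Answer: 0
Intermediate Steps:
P(q) = q + q**2 (P(q) = q**2 + q = q + q**2)
((2*P(3))*(-1))*0 = ((2*(3*(1 + 3)))*(-1))*0 = ((2*(3*4))*(-1))*0 = ((2*12)*(-1))*0 = (24*(-1))*0 = -24*0 = 0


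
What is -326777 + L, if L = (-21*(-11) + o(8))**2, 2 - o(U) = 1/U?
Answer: -17442959/64 ≈ -2.7255e+5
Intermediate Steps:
o(U) = 2 - 1/U
L = 3470769/64 (L = (-21*(-11) + (2 - 1/8))**2 = (231 + (2 - 1*1/8))**2 = (231 + (2 - 1/8))**2 = (231 + 15/8)**2 = (1863/8)**2 = 3470769/64 ≈ 54231.)
-326777 + L = -326777 + 3470769/64 = -17442959/64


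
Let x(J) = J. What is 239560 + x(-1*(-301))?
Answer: 239861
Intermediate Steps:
239560 + x(-1*(-301)) = 239560 - 1*(-301) = 239560 + 301 = 239861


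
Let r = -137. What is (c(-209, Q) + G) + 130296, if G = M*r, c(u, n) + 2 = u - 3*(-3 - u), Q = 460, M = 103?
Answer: 115356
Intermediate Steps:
c(u, n) = 7 + 4*u (c(u, n) = -2 + (u - 3*(-3 - u)) = -2 + (u + (9 + 3*u)) = -2 + (9 + 4*u) = 7 + 4*u)
G = -14111 (G = 103*(-137) = -14111)
(c(-209, Q) + G) + 130296 = ((7 + 4*(-209)) - 14111) + 130296 = ((7 - 836) - 14111) + 130296 = (-829 - 14111) + 130296 = -14940 + 130296 = 115356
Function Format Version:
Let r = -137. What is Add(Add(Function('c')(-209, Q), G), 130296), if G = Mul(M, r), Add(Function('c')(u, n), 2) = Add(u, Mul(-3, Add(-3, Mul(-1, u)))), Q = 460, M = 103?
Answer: 115356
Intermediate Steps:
Function('c')(u, n) = Add(7, Mul(4, u)) (Function('c')(u, n) = Add(-2, Add(u, Mul(-3, Add(-3, Mul(-1, u))))) = Add(-2, Add(u, Add(9, Mul(3, u)))) = Add(-2, Add(9, Mul(4, u))) = Add(7, Mul(4, u)))
G = -14111 (G = Mul(103, -137) = -14111)
Add(Add(Function('c')(-209, Q), G), 130296) = Add(Add(Add(7, Mul(4, -209)), -14111), 130296) = Add(Add(Add(7, -836), -14111), 130296) = Add(Add(-829, -14111), 130296) = Add(-14940, 130296) = 115356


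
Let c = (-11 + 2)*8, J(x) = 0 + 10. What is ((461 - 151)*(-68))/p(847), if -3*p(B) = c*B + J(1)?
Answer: -31620/30487 ≈ -1.0372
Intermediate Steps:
J(x) = 10
c = -72 (c = -9*8 = -72)
p(B) = -10/3 + 24*B (p(B) = -(-72*B + 10)/3 = -(10 - 72*B)/3 = -10/3 + 24*B)
((461 - 151)*(-68))/p(847) = ((461 - 151)*(-68))/(-10/3 + 24*847) = (310*(-68))/(-10/3 + 20328) = -21080/60974/3 = -21080*3/60974 = -31620/30487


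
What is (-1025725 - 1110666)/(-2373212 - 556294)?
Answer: 2136391/2929506 ≈ 0.72927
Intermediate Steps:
(-1025725 - 1110666)/(-2373212 - 556294) = -2136391/(-2929506) = -2136391*(-1/2929506) = 2136391/2929506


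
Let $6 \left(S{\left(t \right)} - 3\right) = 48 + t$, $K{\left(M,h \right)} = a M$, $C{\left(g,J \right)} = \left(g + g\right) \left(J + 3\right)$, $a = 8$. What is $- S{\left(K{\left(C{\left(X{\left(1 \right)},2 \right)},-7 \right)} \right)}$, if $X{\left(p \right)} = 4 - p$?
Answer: $-51$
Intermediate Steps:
$C{\left(g,J \right)} = 2 g \left(3 + J\right)$
$K{\left(M,h \right)} = 8 M$
$S{\left(t \right)} = 11 + \frac{t}{6}$ ($S{\left(t \right)} = 3 + \frac{48 + t}{6} = 3 + \left(8 + \frac{t}{6}\right) = 11 + \frac{t}{6}$)
$- S{\left(K{\left(C{\left(X{\left(1 \right)},2 \right)},-7 \right)} \right)} = - (11 + \frac{8 \cdot 2 \left(4 - 1\right) \left(3 + 2\right)}{6}) = - (11 + \frac{8 \cdot 2 \left(4 - 1\right) 5}{6}) = - (11 + \frac{8 \cdot 2 \cdot 3 \cdot 5}{6}) = - (11 + \frac{8 \cdot 30}{6}) = - (11 + \frac{1}{6} \cdot 240) = - (11 + 40) = \left(-1\right) 51 = -51$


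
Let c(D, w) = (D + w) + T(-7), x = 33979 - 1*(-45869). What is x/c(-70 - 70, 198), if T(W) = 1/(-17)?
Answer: 1357416/985 ≈ 1378.1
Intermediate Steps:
T(W) = -1/17
x = 79848 (x = 33979 + 45869 = 79848)
c(D, w) = -1/17 + D + w (c(D, w) = (D + w) - 1/17 = -1/17 + D + w)
x/c(-70 - 70, 198) = 79848/(-1/17 + (-70 - 70) + 198) = 79848/(-1/17 - 140 + 198) = 79848/(985/17) = 79848*(17/985) = 1357416/985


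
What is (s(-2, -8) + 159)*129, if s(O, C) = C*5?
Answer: 15351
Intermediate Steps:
s(O, C) = 5*C
(s(-2, -8) + 159)*129 = (5*(-8) + 159)*129 = (-40 + 159)*129 = 119*129 = 15351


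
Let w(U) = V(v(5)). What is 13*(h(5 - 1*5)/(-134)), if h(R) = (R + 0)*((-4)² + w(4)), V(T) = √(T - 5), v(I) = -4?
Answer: 0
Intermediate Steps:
V(T) = √(-5 + T)
w(U) = 3*I (w(U) = √(-5 - 4) = √(-9) = 3*I)
h(R) = R*(16 + 3*I) (h(R) = (R + 0)*((-4)² + 3*I) = R*(16 + 3*I))
13*(h(5 - 1*5)/(-134)) = 13*(((5 - 1*5)*(16 + 3*I))/(-134)) = 13*(((5 - 5)*(16 + 3*I))*(-1/134)) = 13*((0*(16 + 3*I))*(-1/134)) = 13*(0*(-1/134)) = 13*0 = 0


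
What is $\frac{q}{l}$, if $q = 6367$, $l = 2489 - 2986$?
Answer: $- \frac{6367}{497} \approx -12.811$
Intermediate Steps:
$l = -497$
$\frac{q}{l} = \frac{6367}{-497} = 6367 \left(- \frac{1}{497}\right) = - \frac{6367}{497}$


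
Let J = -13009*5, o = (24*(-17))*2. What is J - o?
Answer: -64229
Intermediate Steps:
o = -816 (o = -408*2 = -816)
J = -65045
J - o = -65045 - 1*(-816) = -65045 + 816 = -64229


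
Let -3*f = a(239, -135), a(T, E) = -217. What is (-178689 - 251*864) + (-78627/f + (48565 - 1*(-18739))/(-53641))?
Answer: -94223322170/237553 ≈ -3.9664e+5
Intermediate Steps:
f = 217/3 (f = -⅓*(-217) = 217/3 ≈ 72.333)
(-178689 - 251*864) + (-78627/f + (48565 - 1*(-18739))/(-53641)) = (-178689 - 251*864) + (-78627/217/3 + (48565 - 1*(-18739))/(-53641)) = (-178689 - 216864) + (-78627*3/217 + (48565 + 18739)*(-1/53641)) = -395553 + (-235881/217 + 67304*(-1/53641)) = -395553 + (-235881/217 - 67304/53641) = -395553 - 258520361/237553 = -94223322170/237553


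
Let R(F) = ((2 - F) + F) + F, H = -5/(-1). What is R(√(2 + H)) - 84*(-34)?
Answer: 2858 + √7 ≈ 2860.6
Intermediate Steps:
H = 5 (H = -5*(-1) = 5)
R(F) = 2 + F
R(√(2 + H)) - 84*(-34) = (2 + √(2 + 5)) - 84*(-34) = (2 + √7) + 2856 = 2858 + √7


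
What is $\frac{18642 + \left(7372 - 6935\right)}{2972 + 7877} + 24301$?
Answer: $\frac{263660628}{10849} \approx 24303.0$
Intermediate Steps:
$\frac{18642 + \left(7372 - 6935\right)}{2972 + 7877} + 24301 = \frac{18642 + 437}{10849} + 24301 = 19079 \cdot \frac{1}{10849} + 24301 = \frac{19079}{10849} + 24301 = \frac{263660628}{10849}$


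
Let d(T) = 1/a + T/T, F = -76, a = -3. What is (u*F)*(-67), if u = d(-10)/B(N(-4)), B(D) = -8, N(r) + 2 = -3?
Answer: -1273/3 ≈ -424.33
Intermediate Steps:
N(r) = -5 (N(r) = -2 - 3 = -5)
d(T) = ⅔ (d(T) = 1/(-3) + T/T = 1*(-⅓) + 1 = -⅓ + 1 = ⅔)
u = -1/12 (u = (⅔)/(-8) = (⅔)*(-⅛) = -1/12 ≈ -0.083333)
(u*F)*(-67) = -1/12*(-76)*(-67) = (19/3)*(-67) = -1273/3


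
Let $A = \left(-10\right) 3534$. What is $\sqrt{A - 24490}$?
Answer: $i \sqrt{59830} \approx 244.6 i$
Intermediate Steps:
$A = -35340$
$\sqrt{A - 24490} = \sqrt{-35340 - 24490} = \sqrt{-59830} = i \sqrt{59830}$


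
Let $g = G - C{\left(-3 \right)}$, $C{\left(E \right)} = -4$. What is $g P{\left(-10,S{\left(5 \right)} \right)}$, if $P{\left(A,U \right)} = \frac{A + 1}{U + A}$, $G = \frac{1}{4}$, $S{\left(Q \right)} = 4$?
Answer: $\frac{51}{8} \approx 6.375$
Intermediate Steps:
$G = \frac{1}{4} \approx 0.25$
$P{\left(A,U \right)} = \frac{1 + A}{A + U}$
$g = \frac{17}{4}$ ($g = \frac{1}{4} - -4 = \frac{1}{4} + 4 = \frac{17}{4} \approx 4.25$)
$g P{\left(-10,S{\left(5 \right)} \right)} = \frac{17 \frac{1 - 10}{-10 + 4}}{4} = \frac{17 \frac{1}{-6} \left(-9\right)}{4} = \frac{17 \left(\left(- \frac{1}{6}\right) \left(-9\right)\right)}{4} = \frac{17}{4} \cdot \frac{3}{2} = \frac{51}{8}$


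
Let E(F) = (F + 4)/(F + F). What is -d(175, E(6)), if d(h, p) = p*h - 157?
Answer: 67/6 ≈ 11.167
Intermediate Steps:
E(F) = (4 + F)/(2*F) (E(F) = (4 + F)/((2*F)) = (4 + F)*(1/(2*F)) = (4 + F)/(2*F))
d(h, p) = -157 + h*p (d(h, p) = h*p - 157 = -157 + h*p)
-d(175, E(6)) = -(-157 + 175*((½)*(4 + 6)/6)) = -(-157 + 175*((½)*(⅙)*10)) = -(-157 + 175*(⅚)) = -(-157 + 875/6) = -1*(-67/6) = 67/6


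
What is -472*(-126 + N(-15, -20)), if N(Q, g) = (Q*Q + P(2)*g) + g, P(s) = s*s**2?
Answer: 38232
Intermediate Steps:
P(s) = s**3
N(Q, g) = Q**2 + 9*g (N(Q, g) = (Q*Q + 2**3*g) + g = (Q**2 + 8*g) + g = Q**2 + 9*g)
-472*(-126 + N(-15, -20)) = -472*(-126 + ((-15)**2 + 9*(-20))) = -472*(-126 + (225 - 180)) = -472*(-126 + 45) = -472*(-81) = 38232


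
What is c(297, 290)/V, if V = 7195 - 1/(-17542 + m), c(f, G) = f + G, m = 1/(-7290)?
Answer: 75066253247/920105104585 ≈ 0.081584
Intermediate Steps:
m = -1/7290 ≈ -0.00013717
c(f, G) = G + f
V = 920105104585/127881181 (V = 7195 - 1/(-17542 - 1/7290) = 7195 - 1/(-127881181/7290) = 7195 - 1*(-7290/127881181) = 7195 + 7290/127881181 = 920105104585/127881181 ≈ 7195.0)
c(297, 290)/V = (290 + 297)/(920105104585/127881181) = 587*(127881181/920105104585) = 75066253247/920105104585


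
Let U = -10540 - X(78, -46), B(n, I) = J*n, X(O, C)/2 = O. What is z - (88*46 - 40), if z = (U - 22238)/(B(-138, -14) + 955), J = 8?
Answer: -564258/149 ≈ -3787.0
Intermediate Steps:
X(O, C) = 2*O
B(n, I) = 8*n
U = -10696 (U = -10540 - 2*78 = -10540 - 1*156 = -10540 - 156 = -10696)
z = 32934/149 (z = (-10696 - 22238)/(8*(-138) + 955) = -32934/(-1104 + 955) = -32934/(-149) = -32934*(-1/149) = 32934/149 ≈ 221.03)
z - (88*46 - 40) = 32934/149 - (88*46 - 40) = 32934/149 - (4048 - 40) = 32934/149 - 1*4008 = 32934/149 - 4008 = -564258/149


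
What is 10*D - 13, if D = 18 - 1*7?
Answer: 97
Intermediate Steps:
D = 11 (D = 18 - 7 = 11)
10*D - 13 = 10*11 - 13 = 110 - 13 = 97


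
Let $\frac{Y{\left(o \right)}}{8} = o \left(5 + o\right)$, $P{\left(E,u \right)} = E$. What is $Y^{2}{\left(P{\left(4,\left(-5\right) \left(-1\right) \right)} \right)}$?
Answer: $82944$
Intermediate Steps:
$Y{\left(o \right)} = 8 o \left(5 + o\right)$
$Y^{2}{\left(P{\left(4,\left(-5\right) \left(-1\right) \right)} \right)} = \left(8 \cdot 4 \left(5 + 4\right)\right)^{2} = \left(8 \cdot 4 \cdot 9\right)^{2} = 288^{2} = 82944$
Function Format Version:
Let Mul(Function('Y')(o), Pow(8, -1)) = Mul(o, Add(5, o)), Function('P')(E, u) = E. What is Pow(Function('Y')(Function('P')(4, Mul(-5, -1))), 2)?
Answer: 82944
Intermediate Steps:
Function('Y')(o) = Mul(8, o, Add(5, o)) (Function('Y')(o) = Mul(8, Mul(o, Add(5, o))) = Mul(8, o, Add(5, o)))
Pow(Function('Y')(Function('P')(4, Mul(-5, -1))), 2) = Pow(Mul(8, 4, Add(5, 4)), 2) = Pow(Mul(8, 4, 9), 2) = Pow(288, 2) = 82944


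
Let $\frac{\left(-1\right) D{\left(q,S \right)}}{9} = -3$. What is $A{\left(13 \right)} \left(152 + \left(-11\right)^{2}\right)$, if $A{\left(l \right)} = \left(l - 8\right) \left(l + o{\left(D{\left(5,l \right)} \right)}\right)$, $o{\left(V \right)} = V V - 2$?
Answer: $1010100$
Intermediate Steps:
$D{\left(q,S \right)} = 27$ ($D{\left(q,S \right)} = \left(-9\right) \left(-3\right) = 27$)
$o{\left(V \right)} = -2 + V^{2}$ ($o{\left(V \right)} = V^{2} - 2 = -2 + V^{2}$)
$A{\left(l \right)} = \left(-8 + l\right) \left(727 + l\right)$ ($A{\left(l \right)} = \left(l - 8\right) \left(l - \left(2 - 27^{2}\right)\right) = \left(-8 + l\right) \left(l + \left(-2 + 729\right)\right) = \left(-8 + l\right) \left(l + 727\right) = \left(-8 + l\right) \left(727 + l\right)$)
$A{\left(13 \right)} \left(152 + \left(-11\right)^{2}\right) = \left(-5816 + 13^{2} + 719 \cdot 13\right) \left(152 + \left(-11\right)^{2}\right) = \left(-5816 + 169 + 9347\right) \left(152 + 121\right) = 3700 \cdot 273 = 1010100$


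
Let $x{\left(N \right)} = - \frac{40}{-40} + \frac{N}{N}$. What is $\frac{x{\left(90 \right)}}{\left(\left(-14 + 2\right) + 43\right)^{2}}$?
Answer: $\frac{2}{961} \approx 0.0020812$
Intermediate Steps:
$x{\left(N \right)} = 2$ ($x{\left(N \right)} = \left(-40\right) \left(- \frac{1}{40}\right) + 1 = 1 + 1 = 2$)
$\frac{x{\left(90 \right)}}{\left(\left(-14 + 2\right) + 43\right)^{2}} = \frac{2}{\left(\left(-14 + 2\right) + 43\right)^{2}} = \frac{2}{\left(-12 + 43\right)^{2}} = \frac{2}{31^{2}} = \frac{2}{961}$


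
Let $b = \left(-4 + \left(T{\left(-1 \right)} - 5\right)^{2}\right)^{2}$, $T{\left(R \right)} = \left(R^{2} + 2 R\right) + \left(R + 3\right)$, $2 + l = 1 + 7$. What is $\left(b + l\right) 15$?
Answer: $2250$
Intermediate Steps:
$l = 6$ ($l = -2 + \left(1 + 7\right) = -2 + 8 = 6$)
$T{\left(R \right)} = 3 + R^{2} + 3 R$ ($T{\left(R \right)} = \left(R^{2} + 2 R\right) + \left(3 + R\right) = 3 + R^{2} + 3 R$)
$b = 144$ ($b = \left(-4 + \left(\left(3 + \left(-1\right)^{2} + 3 \left(-1\right)\right) - 5\right)^{2}\right)^{2} = \left(-4 + \left(\left(3 + 1 - 3\right) - 5\right)^{2}\right)^{2} = \left(-4 + \left(1 - 5\right)^{2}\right)^{2} = \left(-4 + \left(-4\right)^{2}\right)^{2} = \left(-4 + 16\right)^{2} = 12^{2} = 144$)
$\left(b + l\right) 15 = \left(144 + 6\right) 15 = 150 \cdot 15 = 2250$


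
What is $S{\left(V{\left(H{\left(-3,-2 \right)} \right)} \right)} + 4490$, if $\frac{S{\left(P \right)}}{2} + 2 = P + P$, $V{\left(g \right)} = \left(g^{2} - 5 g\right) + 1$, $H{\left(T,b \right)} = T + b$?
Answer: $4690$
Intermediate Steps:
$V{\left(g \right)} = 1 + g^{2} - 5 g$
$S{\left(P \right)} = -4 + 4 P$ ($S{\left(P \right)} = -4 + 2 \left(P + P\right) = -4 + 2 \cdot 2 P = -4 + 4 P$)
$S{\left(V{\left(H{\left(-3,-2 \right)} \right)} \right)} + 4490 = \left(-4 + 4 \left(1 + \left(-3 - 2\right)^{2} - 5 \left(-3 - 2\right)\right)\right) + 4490 = \left(-4 + 4 \left(1 + \left(-5\right)^{2} - -25\right)\right) + 4490 = \left(-4 + 4 \left(1 + 25 + 25\right)\right) + 4490 = \left(-4 + 4 \cdot 51\right) + 4490 = \left(-4 + 204\right) + 4490 = 200 + 4490 = 4690$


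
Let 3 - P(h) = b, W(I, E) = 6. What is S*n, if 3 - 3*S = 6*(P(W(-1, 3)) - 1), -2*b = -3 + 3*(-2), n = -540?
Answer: -3240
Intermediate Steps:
b = 9/2 (b = -(-3 + 3*(-2))/2 = -(-3 - 6)/2 = -1/2*(-9) = 9/2 ≈ 4.5000)
P(h) = -3/2 (P(h) = 3 - 1*9/2 = 3 - 9/2 = -3/2)
S = 6 (S = 1 - 2*(-3/2 - 1) = 1 - 2*(-5)/2 = 1 - 1/3*(-15) = 1 + 5 = 6)
S*n = 6*(-540) = -3240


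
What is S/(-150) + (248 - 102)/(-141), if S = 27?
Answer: -8569/7050 ≈ -1.2155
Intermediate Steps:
S/(-150) + (248 - 102)/(-141) = 27/(-150) + (248 - 102)/(-141) = 27*(-1/150) + 146*(-1/141) = -9/50 - 146/141 = -8569/7050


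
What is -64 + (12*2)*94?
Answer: 2192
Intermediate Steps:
-64 + (12*2)*94 = -64 + 24*94 = -64 + 2256 = 2192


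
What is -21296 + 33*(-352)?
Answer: -32912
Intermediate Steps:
-21296 + 33*(-352) = -21296 - 11616 = -32912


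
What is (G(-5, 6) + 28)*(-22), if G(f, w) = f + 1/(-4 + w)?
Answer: -517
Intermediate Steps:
(G(-5, 6) + 28)*(-22) = ((1 - 4*(-5) - 5*6)/(-4 + 6) + 28)*(-22) = ((1 + 20 - 30)/2 + 28)*(-22) = ((½)*(-9) + 28)*(-22) = (-9/2 + 28)*(-22) = (47/2)*(-22) = -517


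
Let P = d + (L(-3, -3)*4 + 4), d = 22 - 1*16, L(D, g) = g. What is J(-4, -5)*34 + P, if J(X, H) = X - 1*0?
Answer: -138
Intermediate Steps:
d = 6 (d = 22 - 16 = 6)
J(X, H) = X (J(X, H) = X + 0 = X)
P = -2 (P = 6 + (-3*4 + 4) = 6 + (-12 + 4) = 6 - 8 = -2)
J(-4, -5)*34 + P = -4*34 - 2 = -136 - 2 = -138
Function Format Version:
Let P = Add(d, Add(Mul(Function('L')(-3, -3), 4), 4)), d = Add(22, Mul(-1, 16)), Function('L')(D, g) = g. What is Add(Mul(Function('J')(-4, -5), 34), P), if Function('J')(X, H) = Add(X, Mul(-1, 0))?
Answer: -138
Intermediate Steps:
d = 6 (d = Add(22, -16) = 6)
Function('J')(X, H) = X (Function('J')(X, H) = Add(X, 0) = X)
P = -2 (P = Add(6, Add(Mul(-3, 4), 4)) = Add(6, Add(-12, 4)) = Add(6, -8) = -2)
Add(Mul(Function('J')(-4, -5), 34), P) = Add(Mul(-4, 34), -2) = Add(-136, -2) = -138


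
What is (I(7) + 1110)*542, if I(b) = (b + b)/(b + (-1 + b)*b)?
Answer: 4212424/7 ≈ 6.0178e+5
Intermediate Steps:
I(b) = 2*b/(b + b*(-1 + b)) (I(b) = (2*b)/(b + b*(-1 + b)) = 2*b/(b + b*(-1 + b)))
(I(7) + 1110)*542 = (2/7 + 1110)*542 = (7772/7)*542 = 4212424/7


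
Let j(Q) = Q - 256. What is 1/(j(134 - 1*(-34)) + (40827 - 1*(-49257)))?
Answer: 1/89996 ≈ 1.1112e-5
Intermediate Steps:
j(Q) = -256 + Q
1/(j(134 - 1*(-34)) + (40827 - 1*(-49257))) = 1/((-256 + (134 - 1*(-34))) + (40827 - 1*(-49257))) = 1/((-256 + (134 + 34)) + (40827 + 49257)) = 1/((-256 + 168) + 90084) = 1/(-88 + 90084) = 1/89996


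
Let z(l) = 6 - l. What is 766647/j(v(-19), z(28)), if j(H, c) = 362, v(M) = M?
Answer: 766647/362 ≈ 2117.8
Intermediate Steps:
766647/j(v(-19), z(28)) = 766647/362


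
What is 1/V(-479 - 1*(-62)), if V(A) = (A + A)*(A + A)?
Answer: 1/695556 ≈ 1.4377e-6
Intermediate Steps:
V(A) = 4*A² (V(A) = (2*A)*(2*A) = 4*A²)
1/V(-479 - 1*(-62)) = 1/(4*(-479 - 1*(-62))²) = 1/(4*(-479 + 62)²) = 1/(4*(-417)²) = 1/(4*173889) = 1/695556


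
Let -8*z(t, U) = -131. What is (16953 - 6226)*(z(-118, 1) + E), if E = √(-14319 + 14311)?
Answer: 1405237/8 + 21454*I*√2 ≈ 1.7565e+5 + 30341.0*I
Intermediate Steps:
z(t, U) = 131/8 (z(t, U) = -⅛*(-131) = 131/8)
E = 2*I*√2 (E = √(-8) = 2*I*√2 ≈ 2.8284*I)
(16953 - 6226)*(z(-118, 1) + E) = (16953 - 6226)*(131/8 + 2*I*√2) = 10727*(131/8 + 2*I*√2) = 1405237/8 + 21454*I*√2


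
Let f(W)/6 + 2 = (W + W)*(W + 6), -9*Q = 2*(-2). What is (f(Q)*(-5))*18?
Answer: -6040/3 ≈ -2013.3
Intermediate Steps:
Q = 4/9 (Q = -2*(-2)/9 = -1/9*(-4) = 4/9 ≈ 0.44444)
f(W) = -12 + 12*W*(6 + W) (f(W) = -12 + 6*((W + W)*(W + 6)) = -12 + 6*((2*W)*(6 + W)) = -12 + 6*(2*W*(6 + W)) = -12 + 12*W*(6 + W))
(f(Q)*(-5))*18 = ((-12 + 12*(4/9)**2 + 72*(4/9))*(-5))*18 = ((-12 + 12*(16/81) + 32)*(-5))*18 = ((-12 + 64/27 + 32)*(-5))*18 = ((604/27)*(-5))*18 = -3020/27*18 = -6040/3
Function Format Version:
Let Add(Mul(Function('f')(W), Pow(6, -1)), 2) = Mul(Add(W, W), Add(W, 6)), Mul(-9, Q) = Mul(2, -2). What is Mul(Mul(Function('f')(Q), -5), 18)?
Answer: Rational(-6040, 3) ≈ -2013.3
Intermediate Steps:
Q = Rational(4, 9) (Q = Mul(Rational(-1, 9), Mul(2, -2)) = Mul(Rational(-1, 9), -4) = Rational(4, 9) ≈ 0.44444)
Function('f')(W) = Add(-12, Mul(12, W, Add(6, W))) (Function('f')(W) = Add(-12, Mul(6, Mul(Add(W, W), Add(W, 6)))) = Add(-12, Mul(6, Mul(Mul(2, W), Add(6, W)))) = Add(-12, Mul(6, Mul(2, W, Add(6, W)))) = Add(-12, Mul(12, W, Add(6, W))))
Mul(Mul(Function('f')(Q), -5), 18) = Mul(Mul(Add(-12, Mul(12, Pow(Rational(4, 9), 2)), Mul(72, Rational(4, 9))), -5), 18) = Mul(Mul(Add(-12, Mul(12, Rational(16, 81)), 32), -5), 18) = Mul(Mul(Add(-12, Rational(64, 27), 32), -5), 18) = Mul(Mul(Rational(604, 27), -5), 18) = Mul(Rational(-3020, 27), 18) = Rational(-6040, 3)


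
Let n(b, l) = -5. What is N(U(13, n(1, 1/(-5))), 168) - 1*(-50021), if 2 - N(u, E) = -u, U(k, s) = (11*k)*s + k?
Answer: 49321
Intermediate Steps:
U(k, s) = k + 11*k*s (U(k, s) = 11*k*s + k = k + 11*k*s)
N(u, E) = 2 + u (N(u, E) = 2 - (-1)*u = 2 + u)
N(U(13, n(1, 1/(-5))), 168) - 1*(-50021) = (2 + 13*(1 + 11*(-5))) - 1*(-50021) = (2 + 13*(1 - 55)) + 50021 = (2 + 13*(-54)) + 50021 = (2 - 702) + 50021 = -700 + 50021 = 49321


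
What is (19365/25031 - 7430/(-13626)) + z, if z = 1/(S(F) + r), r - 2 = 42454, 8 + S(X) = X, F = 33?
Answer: 9555163156913/7244548439643 ≈ 1.3189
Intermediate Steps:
S(X) = -8 + X
r = 42456 (r = 2 + 42454 = 42456)
z = 1/42481 (z = 1/((-8 + 33) + 42456) = 1/(25 + 42456) = 1/42481 ≈ 2.3540e-5)
(19365/25031 - 7430/(-13626)) + z = (19365/25031 - 7430/(-13626)) + 1/42481 = (19365*(1/25031) - 7430*(-1/13626)) + 1/42481 = (19365/25031 + 3715/6813) + 1/42481 = 224923910/170536203 + 1/42481 = 9555163156913/7244548439643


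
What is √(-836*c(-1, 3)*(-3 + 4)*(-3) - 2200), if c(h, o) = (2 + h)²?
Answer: 2*√77 ≈ 17.550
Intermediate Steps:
√(-836*c(-1, 3)*(-3 + 4)*(-3) - 2200) = √(-836*(2 - 1)²*(-3 + 4)*(-3) - 2200) = √(-836*1²*1*(-3) - 2200) = √(-836*1*1*(-3) - 2200) = √(-836*(-3) - 2200) = √(2508 - 2200) = √308 = 2*√77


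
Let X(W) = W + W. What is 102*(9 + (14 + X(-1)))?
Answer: 2142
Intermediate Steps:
X(W) = 2*W
102*(9 + (14 + X(-1))) = 102*(9 + (14 + 2*(-1))) = 102*(9 + (14 - 2)) = 102*(9 + 12) = 102*21 = 2142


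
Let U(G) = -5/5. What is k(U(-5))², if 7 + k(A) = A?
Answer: 64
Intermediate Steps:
U(G) = -1 (U(G) = -5*⅕ = -1)
k(A) = -7 + A
k(U(-5))² = (-7 - 1)² = (-8)² = 64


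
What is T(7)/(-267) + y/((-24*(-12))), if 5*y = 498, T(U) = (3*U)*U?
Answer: -4373/21360 ≈ -0.20473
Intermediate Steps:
T(U) = 3*U²
y = 498/5 (y = (⅕)*498 = 498/5 ≈ 99.600)
T(7)/(-267) + y/((-24*(-12))) = (3*7²)/(-267) + 498/(5*((-24*(-12)))) = (3*49)*(-1/267) + (498/5)/288 = 147*(-1/267) + (498/5)*(1/288) = -49/89 + 83/240 = -4373/21360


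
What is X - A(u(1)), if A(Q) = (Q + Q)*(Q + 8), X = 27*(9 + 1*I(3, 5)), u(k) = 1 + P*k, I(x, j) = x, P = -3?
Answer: 348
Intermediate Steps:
u(k) = 1 - 3*k
X = 324 (X = 27*(9 + 1*3) = 27*(9 + 3) = 27*12 = 324)
A(Q) = 2*Q*(8 + Q) (A(Q) = (2*Q)*(8 + Q) = 2*Q*(8 + Q))
X - A(u(1)) = 324 - 2*(1 - 3*1)*(8 + (1 - 3*1)) = 324 - 2*(1 - 3)*(8 + (1 - 3)) = 324 - 2*(-2)*(8 - 2) = 324 - 2*(-2)*6 = 324 - 1*(-24) = 324 + 24 = 348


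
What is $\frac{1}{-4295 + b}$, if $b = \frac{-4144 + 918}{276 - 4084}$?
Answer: $- \frac{1904}{8176067} \approx -0.00023287$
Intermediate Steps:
$b = \frac{1613}{1904}$ ($b = - \frac{3226}{-3808} = \left(-3226\right) \left(- \frac{1}{3808}\right) = \frac{1613}{1904} \approx 0.84716$)
$\frac{1}{-4295 + b} = \frac{1}{-4295 + \frac{1613}{1904}} = \frac{1}{- \frac{8176067}{1904}} = - \frac{1904}{8176067}$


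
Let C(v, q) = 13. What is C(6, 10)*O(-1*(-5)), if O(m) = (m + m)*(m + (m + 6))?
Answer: 2080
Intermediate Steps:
O(m) = 2*m*(6 + 2*m) (O(m) = (2*m)*(m + (6 + m)) = (2*m)*(6 + 2*m) = 2*m*(6 + 2*m))
C(6, 10)*O(-1*(-5)) = 13*(4*(-1*(-5))*(3 - 1*(-5))) = 13*(4*5*(3 + 5)) = 13*(4*5*8) = 13*160 = 2080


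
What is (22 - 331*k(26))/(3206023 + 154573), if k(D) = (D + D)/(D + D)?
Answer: -309/3360596 ≈ -9.1948e-5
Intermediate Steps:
k(D) = 1 (k(D) = (2*D)/((2*D)) = (2*D)*(1/(2*D)) = 1)
(22 - 331*k(26))/(3206023 + 154573) = (22 - 331*1)/(3206023 + 154573) = (22 - 331)/3360596 = -309*1/3360596 = -309/3360596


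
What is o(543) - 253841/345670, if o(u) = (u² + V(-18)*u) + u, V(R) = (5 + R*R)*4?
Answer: 349119532759/345670 ≈ 1.0100e+6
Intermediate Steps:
V(R) = 20 + 4*R² (V(R) = (5 + R²)*4 = 20 + 4*R²)
o(u) = u² + 1317*u (o(u) = (u² + (20 + 4*(-18)²)*u) + u = (u² + (20 + 4*324)*u) + u = (u² + (20 + 1296)*u) + u = (u² + 1316*u) + u = u² + 1317*u)
o(543) - 253841/345670 = 543*(1317 + 543) - 253841/345670 = 543*1860 - 253841/345670 = 1009980 - 1*253841/345670 = 1009980 - 253841/345670 = 349119532759/345670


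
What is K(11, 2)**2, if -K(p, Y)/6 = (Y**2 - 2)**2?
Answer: 576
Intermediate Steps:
K(p, Y) = -6*(-2 + Y**2)**2 (K(p, Y) = -6*(Y**2 - 2)**2 = -6*(-2 + Y**2)**2)
K(11, 2)**2 = (-6*(-2 + 2**2)**2)**2 = (-6*(-2 + 4)**2)**2 = (-6*2**2)**2 = (-6*4)**2 = (-24)**2 = 576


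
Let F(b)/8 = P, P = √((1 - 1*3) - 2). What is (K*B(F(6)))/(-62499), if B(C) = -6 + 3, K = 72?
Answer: 72/20833 ≈ 0.0034561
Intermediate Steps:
P = 2*I (P = √((1 - 3) - 2) = √(-2 - 2) = √(-4) = 2*I ≈ 2.0*I)
F(b) = 16*I (F(b) = 8*(2*I) = 16*I)
B(C) = -3
(K*B(F(6)))/(-62499) = (72*(-3))/(-62499) = -216*(-1/62499) = 72/20833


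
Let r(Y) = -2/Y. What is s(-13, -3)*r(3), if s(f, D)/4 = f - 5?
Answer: 48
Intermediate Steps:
s(f, D) = -20 + 4*f (s(f, D) = 4*(f - 5) = 4*(-5 + f) = -20 + 4*f)
s(-13, -3)*r(3) = (-20 + 4*(-13))*(-2/3) = (-20 - 52)*(-2*⅓) = -72*(-⅔) = 48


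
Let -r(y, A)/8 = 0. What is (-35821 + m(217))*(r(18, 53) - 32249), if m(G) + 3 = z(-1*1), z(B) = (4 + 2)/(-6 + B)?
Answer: 1155315818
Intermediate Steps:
r(y, A) = 0 (r(y, A) = -8*0 = 0)
z(B) = 6/(-6 + B)
m(G) = -27/7 (m(G) = -3 + 6/(-6 - 1*1) = -3 + 6/(-6 - 1) = -3 + 6/(-7) = -3 + 6*(-⅐) = -3 - 6/7 = -27/7)
(-35821 + m(217))*(r(18, 53) - 32249) = (-35821 - 27/7)*(0 - 32249) = -250774/7*(-32249) = 1155315818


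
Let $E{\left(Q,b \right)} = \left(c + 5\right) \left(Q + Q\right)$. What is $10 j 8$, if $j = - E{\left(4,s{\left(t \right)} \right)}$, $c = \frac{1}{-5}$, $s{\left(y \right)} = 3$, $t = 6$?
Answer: $-3072$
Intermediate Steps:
$c = - \frac{1}{5} \approx -0.2$
$E{\left(Q,b \right)} = \frac{48 Q}{5}$ ($E{\left(Q,b \right)} = \left(- \frac{1}{5} + 5\right) \left(Q + Q\right) = \frac{24 \cdot 2 Q}{5} = \frac{48 Q}{5}$)
$j = - \frac{192}{5}$ ($j = - \frac{48 \cdot 4}{5} = \left(-1\right) \frac{192}{5} = - \frac{192}{5} \approx -38.4$)
$10 j 8 = 10 \left(- \frac{192}{5}\right) 8 = \left(-384\right) 8 = -3072$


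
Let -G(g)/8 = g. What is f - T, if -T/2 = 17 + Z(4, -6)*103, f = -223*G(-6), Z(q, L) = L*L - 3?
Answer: -3872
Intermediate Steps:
G(g) = -8*g
Z(q, L) = -3 + L**2 (Z(q, L) = L**2 - 3 = -3 + L**2)
f = -10704 (f = -(-1784)*(-6) = -223*48 = -10704)
T = -6832 (T = -2*(17 + (-3 + (-6)**2)*103) = -2*(17 + (-3 + 36)*103) = -2*(17 + 33*103) = -2*(17 + 3399) = -2*3416 = -6832)
f - T = -10704 - 1*(-6832) = -10704 + 6832 = -3872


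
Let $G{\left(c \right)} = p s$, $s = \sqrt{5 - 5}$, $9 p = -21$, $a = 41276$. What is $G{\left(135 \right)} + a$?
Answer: $41276$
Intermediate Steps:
$p = - \frac{7}{3}$ ($p = \frac{1}{9} \left(-21\right) = - \frac{7}{3} \approx -2.3333$)
$s = 0$ ($s = \sqrt{0} = 0$)
$G{\left(c \right)} = 0$ ($G{\left(c \right)} = \left(- \frac{7}{3}\right) 0 = 0$)
$G{\left(135 \right)} + a = 0 + 41276 = 41276$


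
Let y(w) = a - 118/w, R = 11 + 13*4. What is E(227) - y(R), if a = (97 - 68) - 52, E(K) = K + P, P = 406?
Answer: 41446/63 ≈ 657.87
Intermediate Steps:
R = 63 (R = 11 + 52 = 63)
E(K) = 406 + K (E(K) = K + 406 = 406 + K)
a = -23 (a = 29 - 52 = -23)
y(w) = -23 - 118/w
E(227) - y(R) = (406 + 227) - (-23 - 118/63) = 633 - (-23 - 118*1/63) = 633 - (-23 - 118/63) = 633 - 1*(-1567/63) = 633 + 1567/63 = 41446/63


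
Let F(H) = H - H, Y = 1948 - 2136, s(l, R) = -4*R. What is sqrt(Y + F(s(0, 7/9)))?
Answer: 2*I*sqrt(47) ≈ 13.711*I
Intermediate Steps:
Y = -188
F(H) = 0
sqrt(Y + F(s(0, 7/9))) = sqrt(-188 + 0) = sqrt(-188) = 2*I*sqrt(47)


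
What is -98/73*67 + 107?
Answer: 1245/73 ≈ 17.055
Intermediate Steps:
-98/73*67 + 107 = -6566/73 + 107 = 1245/73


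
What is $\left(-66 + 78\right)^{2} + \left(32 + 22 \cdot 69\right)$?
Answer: $1694$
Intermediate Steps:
$\left(-66 + 78\right)^{2} + \left(32 + 22 \cdot 69\right) = 12^{2} + \left(32 + 1518\right) = 144 + 1550 = 1694$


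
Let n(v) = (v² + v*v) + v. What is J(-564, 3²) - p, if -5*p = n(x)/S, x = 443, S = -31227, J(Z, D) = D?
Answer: 1012274/156135 ≈ 6.4833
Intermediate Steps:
n(v) = v + 2*v² (n(v) = (v² + v²) + v = 2*v² + v = v + 2*v²)
p = 392941/156135 (p = -443*(1 + 2*443)/(5*(-31227)) = -443*(1 + 886)*(-1)/(5*31227) = -443*887*(-1)/(5*31227) = -392941*(-1)/(5*31227) = -⅕*(-392941/31227) = 392941/156135 ≈ 2.5167)
J(-564, 3²) - p = 3² - 1*392941/156135 = 9 - 392941/156135 = 1012274/156135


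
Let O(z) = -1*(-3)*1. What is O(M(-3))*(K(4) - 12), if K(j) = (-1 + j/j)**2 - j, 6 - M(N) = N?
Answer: -48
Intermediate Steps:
M(N) = 6 - N
O(z) = 3 (O(z) = 3*1 = 3)
K(j) = -j (K(j) = (-1 + 1)**2 - j = 0**2 - j = 0 - j = -j)
O(M(-3))*(K(4) - 12) = 3*(-1*4 - 12) = 3*(-4 - 12) = 3*(-16) = -48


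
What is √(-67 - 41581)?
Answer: 4*I*√2603 ≈ 204.08*I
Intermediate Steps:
√(-67 - 41581) = √(-41648) = 4*I*√2603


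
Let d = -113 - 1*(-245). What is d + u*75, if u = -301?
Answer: -22443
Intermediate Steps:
d = 132 (d = -113 + 245 = 132)
d + u*75 = 132 - 301*75 = 132 - 22575 = -22443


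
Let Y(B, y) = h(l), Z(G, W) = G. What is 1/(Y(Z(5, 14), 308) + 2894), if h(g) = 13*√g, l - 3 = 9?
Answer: 1447/4186604 - 13*√3/4186604 ≈ 0.00034025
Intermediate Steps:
l = 12 (l = 3 + 9 = 12)
Y(B, y) = 26*√3 (Y(B, y) = 13*√12 = 13*(2*√3) = 26*√3)
1/(Y(Z(5, 14), 308) + 2894) = 1/(26*√3 + 2894) = 1/(2894 + 26*√3)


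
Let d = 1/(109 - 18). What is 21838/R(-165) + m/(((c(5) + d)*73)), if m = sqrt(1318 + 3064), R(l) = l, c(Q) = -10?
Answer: -21838/165 - 91*sqrt(4382)/66357 ≈ -132.44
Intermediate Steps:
d = 1/91 ≈ 0.010989
m = sqrt(4382) ≈ 66.197
21838/R(-165) + m/(((c(5) + d)*73)) = 21838/(-165) + sqrt(4382)/(((-10 + 1/91)*73)) = 21838*(-1/165) + sqrt(4382)/((-909/91*73)) = -21838/165 + sqrt(4382)/(-66357/91) = -21838/165 + sqrt(4382)*(-91/66357) = -21838/165 - 91*sqrt(4382)/66357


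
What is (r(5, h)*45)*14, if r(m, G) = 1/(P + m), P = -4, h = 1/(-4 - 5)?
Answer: 630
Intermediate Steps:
h = -1/9 (h = 1/(-9) = -1/9 ≈ -0.11111)
r(m, G) = 1/(-4 + m)
(r(5, h)*45)*14 = (45/(-4 + 5))*14 = (45/1)*14 = (1*45)*14 = 45*14 = 630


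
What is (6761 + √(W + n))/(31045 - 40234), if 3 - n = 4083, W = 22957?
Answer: -6761/9189 - √18877/9189 ≈ -0.75072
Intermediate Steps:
n = -4080 (n = 3 - 1*4083 = 3 - 4083 = -4080)
(6761 + √(W + n))/(31045 - 40234) = (6761 + √(22957 - 4080))/(31045 - 40234) = (6761 + √18877)/(-9189) = (6761 + √18877)*(-1/9189) = -6761/9189 - √18877/9189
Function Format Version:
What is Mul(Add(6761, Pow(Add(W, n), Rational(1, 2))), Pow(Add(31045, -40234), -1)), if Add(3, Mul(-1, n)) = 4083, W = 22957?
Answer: Add(Rational(-6761, 9189), Mul(Rational(-1, 9189), Pow(18877, Rational(1, 2)))) ≈ -0.75072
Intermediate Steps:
n = -4080 (n = Add(3, Mul(-1, 4083)) = Add(3, -4083) = -4080)
Mul(Add(6761, Pow(Add(W, n), Rational(1, 2))), Pow(Add(31045, -40234), -1)) = Mul(Add(6761, Pow(Add(22957, -4080), Rational(1, 2))), Pow(Add(31045, -40234), -1)) = Mul(Add(6761, Pow(18877, Rational(1, 2))), Pow(-9189, -1)) = Mul(Add(6761, Pow(18877, Rational(1, 2))), Rational(-1, 9189)) = Add(Rational(-6761, 9189), Mul(Rational(-1, 9189), Pow(18877, Rational(1, 2))))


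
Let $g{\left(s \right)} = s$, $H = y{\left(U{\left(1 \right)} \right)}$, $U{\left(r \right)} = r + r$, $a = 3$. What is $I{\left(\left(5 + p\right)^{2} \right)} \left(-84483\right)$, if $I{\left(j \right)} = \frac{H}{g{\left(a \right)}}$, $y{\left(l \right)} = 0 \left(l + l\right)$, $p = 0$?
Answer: $0$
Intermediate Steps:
$U{\left(r \right)} = 2 r$
$y{\left(l \right)} = 0$ ($y{\left(l \right)} = 0 \cdot 2 l = 0$)
$H = 0$
$I{\left(j \right)} = 0$ ($I{\left(j \right)} = \frac{0}{3} = 0 \cdot \frac{1}{3} = 0$)
$I{\left(\left(5 + p\right)^{2} \right)} \left(-84483\right) = 0 \left(-84483\right) = 0$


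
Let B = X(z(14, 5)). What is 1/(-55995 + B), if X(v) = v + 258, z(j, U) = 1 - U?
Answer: -1/55741 ≈ -1.7940e-5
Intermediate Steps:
X(v) = 258 + v
B = 254 (B = 258 + (1 - 1*5) = 258 + (1 - 5) = 258 - 4 = 254)
1/(-55995 + B) = 1/(-55995 + 254) = 1/(-55741) = -1/55741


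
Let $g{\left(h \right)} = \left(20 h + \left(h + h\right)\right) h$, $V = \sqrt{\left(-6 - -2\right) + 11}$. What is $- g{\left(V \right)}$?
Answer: $-154$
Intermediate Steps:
$V = \sqrt{7}$ ($V = \sqrt{\left(-6 + 2\right) + 11} = \sqrt{-4 + 11} = \sqrt{7} \approx 2.6458$)
$g{\left(h \right)} = 22 h^{2}$ ($g{\left(h \right)} = \left(20 h + 2 h\right) h = 22 h h = 22 h^{2}$)
$- g{\left(V \right)} = - 22 \left(\sqrt{7}\right)^{2} = - 22 \cdot 7 = \left(-1\right) 154 = -154$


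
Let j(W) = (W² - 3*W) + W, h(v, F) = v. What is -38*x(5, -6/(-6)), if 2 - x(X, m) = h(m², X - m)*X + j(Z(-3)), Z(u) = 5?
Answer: 684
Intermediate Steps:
j(W) = W² - 2*W
x(X, m) = -13 - X*m² (x(X, m) = 2 - (m²*X + 5*(-2 + 5)) = 2 - (X*m² + 5*3) = 2 - (X*m² + 15) = 2 - (15 + X*m²) = 2 + (-15 - X*m²) = -13 - X*m²)
-38*x(5, -6/(-6)) = -38*(-13 - 1*5*(-6/(-6))²) = -38*(-13 - 1*5*(-6*(-⅙))²) = -38*(-13 - 1*5*1²) = -38*(-13 - 1*5*1) = -38*(-13 - 5) = -38*(-18) = 684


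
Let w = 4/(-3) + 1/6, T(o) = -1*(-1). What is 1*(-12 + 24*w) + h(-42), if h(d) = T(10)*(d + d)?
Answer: -124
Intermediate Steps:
T(o) = 1
w = -7/6 (w = 4*(-1/3) + 1*(1/6) = -4/3 + 1/6 = -7/6 ≈ -1.1667)
h(d) = 2*d (h(d) = 1*(d + d) = 1*(2*d) = 2*d)
1*(-12 + 24*w) + h(-42) = 1*(-12 + 24*(-7/6)) + 2*(-42) = 1*(-12 - 28) - 84 = 1*(-40) - 84 = -40 - 84 = -124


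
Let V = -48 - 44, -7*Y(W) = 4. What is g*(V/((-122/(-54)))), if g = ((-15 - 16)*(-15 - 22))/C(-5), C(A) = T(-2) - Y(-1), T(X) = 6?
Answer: -433566/61 ≈ -7107.6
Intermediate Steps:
Y(W) = -4/7 (Y(W) = -⅐*4 = -4/7)
C(A) = 46/7 (C(A) = 6 - 1*(-4/7) = 6 + 4/7 = 46/7)
V = -92
g = 8029/46 (g = ((-15 - 16)*(-15 - 22))/(46/7) = -31*(-37)*(7/46) = 1147*(7/46) = 8029/46 ≈ 174.54)
g*(V/((-122/(-54)))) = 8029*(-92/((-122/(-54))))/46 = 8029*(-92/((-122*(-1/54))))/46 = 8029*(-92/61/27)/46 = 8029*(-92*27/61)/46 = (8029/46)*(-2484/61) = -433566/61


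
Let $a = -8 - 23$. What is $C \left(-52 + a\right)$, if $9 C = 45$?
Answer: $-415$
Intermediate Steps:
$C = 5$ ($C = \frac{1}{9} \cdot 45 = 5$)
$a = -31$
$C \left(-52 + a\right) = 5 \left(-52 - 31\right) = 5 \left(-83\right) = -415$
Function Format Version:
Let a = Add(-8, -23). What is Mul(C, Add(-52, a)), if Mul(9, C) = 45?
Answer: -415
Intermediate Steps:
C = 5 (C = Mul(Rational(1, 9), 45) = 5)
a = -31
Mul(C, Add(-52, a)) = Mul(5, Add(-52, -31)) = Mul(5, -83) = -415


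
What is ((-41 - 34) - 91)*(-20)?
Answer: 3320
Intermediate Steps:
((-41 - 34) - 91)*(-20) = (-75 - 91)*(-20) = -166*(-20) = 3320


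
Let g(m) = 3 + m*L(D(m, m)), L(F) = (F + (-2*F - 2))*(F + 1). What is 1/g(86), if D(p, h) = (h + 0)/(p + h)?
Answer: -2/639 ≈ -0.0031299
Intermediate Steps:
D(p, h) = h/(h + p)
L(F) = (1 + F)*(-2 - F) (L(F) = (F + (-2 - 2*F))*(1 + F) = (-2 - F)*(1 + F) = (1 + F)*(-2 - F))
g(m) = 3 - 15*m/4 (g(m) = 3 + m*(-2 - (m/(m + m))² - 3*m/(m + m)) = 3 + m*(-2 - (m/((2*m)))² - 3*m/(2*m)) = 3 + m*(-2 - (m*(1/(2*m)))² - 3*m*1/(2*m)) = 3 + m*(-2 - (½)² - 3*½) = 3 + m*(-2 - 1*¼ - 3/2) = 3 + m*(-2 - ¼ - 3/2) = 3 + m*(-15/4) = 3 - 15*m/4)
1/g(86) = 1/(3 - 15/4*86) = 1/(3 - 645/2) = 1/(-639/2) = -2/639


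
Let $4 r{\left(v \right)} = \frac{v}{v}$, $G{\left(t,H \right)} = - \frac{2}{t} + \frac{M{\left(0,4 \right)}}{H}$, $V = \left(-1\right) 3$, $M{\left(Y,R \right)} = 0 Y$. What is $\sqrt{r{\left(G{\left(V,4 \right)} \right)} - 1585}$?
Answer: $\frac{i \sqrt{6339}}{2} \approx 39.809 i$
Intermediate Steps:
$M{\left(Y,R \right)} = 0$
$V = -3$
$G{\left(t,H \right)} = - \frac{2}{t}$ ($G{\left(t,H \right)} = - \frac{2}{t} + \frac{0}{H} = - \frac{2}{t} + 0 = - \frac{2}{t}$)
$r{\left(v \right)} = \frac{1}{4}$ ($r{\left(v \right)} = \frac{v \frac{1}{v}}{4} = \frac{1}{4} \cdot 1 = \frac{1}{4}$)
$\sqrt{r{\left(G{\left(V,4 \right)} \right)} - 1585} = \sqrt{\frac{1}{4} - 1585} = \sqrt{- \frac{6339}{4}} = \frac{i \sqrt{6339}}{2}$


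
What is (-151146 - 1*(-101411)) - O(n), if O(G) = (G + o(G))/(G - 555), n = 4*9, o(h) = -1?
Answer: -25812430/519 ≈ -49735.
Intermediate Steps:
n = 36
O(G) = (-1 + G)/(-555 + G) (O(G) = (G - 1)/(G - 555) = (-1 + G)/(-555 + G))
(-151146 - 1*(-101411)) - O(n) = (-151146 - 1*(-101411)) - (-1 + 36)/(-555 + 36) = (-151146 + 101411) - 35/(-519) = -49735 - (-1)*35/519 = -49735 - 1*(-35/519) = -49735 + 35/519 = -25812430/519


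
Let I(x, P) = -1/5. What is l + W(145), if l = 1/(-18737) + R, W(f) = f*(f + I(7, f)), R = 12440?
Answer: 626490331/18737 ≈ 33436.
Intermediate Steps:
I(x, P) = -1/5 (I(x, P) = -1*1/5 = -1/5)
W(f) = f*(-1/5 + f) (W(f) = f*(f - 1/5) = f*(-1/5 + f))
l = 233088279/18737 (l = 1/(-18737) + 12440 = -1/18737 + 12440 = 233088279/18737 ≈ 12440.)
l + W(145) = 233088279/18737 + 145*(-1/5 + 145) = 233088279/18737 + 145*(724/5) = 233088279/18737 + 20996 = 626490331/18737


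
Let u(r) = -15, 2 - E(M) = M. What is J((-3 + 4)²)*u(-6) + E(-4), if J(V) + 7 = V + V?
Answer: 81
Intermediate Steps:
J(V) = -7 + 2*V (J(V) = -7 + (V + V) = -7 + 2*V)
E(M) = 2 - M
J((-3 + 4)²)*u(-6) + E(-4) = (-7 + 2*(-3 + 4)²)*(-15) + (2 - 1*(-4)) = (-7 + 2*1²)*(-15) + (2 + 4) = (-7 + 2*1)*(-15) + 6 = (-7 + 2)*(-15) + 6 = -5*(-15) + 6 = 75 + 6 = 81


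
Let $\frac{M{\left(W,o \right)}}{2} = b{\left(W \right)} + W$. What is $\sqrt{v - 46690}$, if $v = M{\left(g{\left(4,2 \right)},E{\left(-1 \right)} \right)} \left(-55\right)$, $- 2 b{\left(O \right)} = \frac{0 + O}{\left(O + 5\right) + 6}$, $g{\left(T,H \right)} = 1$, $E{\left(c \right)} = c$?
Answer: $\frac{i \sqrt{1684635}}{6} \approx 216.32 i$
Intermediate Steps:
$b{\left(O \right)} = - \frac{O}{2 \left(11 + O\right)}$ ($b{\left(O \right)} = - \frac{\left(0 + O\right) \frac{1}{\left(O + 5\right) + 6}}{2} = - \frac{O \frac{1}{\left(5 + O\right) + 6}}{2} = - \frac{O \frac{1}{11 + O}}{2} = - \frac{O}{2 \left(11 + O\right)}$)
$M{\left(W,o \right)} = 2 W - \frac{2 W}{22 + 2 W}$ ($M{\left(W,o \right)} = 2 \left(- \frac{W}{22 + 2 W} + W\right) = 2 \left(W - \frac{W}{22 + 2 W}\right) = 2 W - \frac{2 W}{22 + 2 W}$)
$v = - \frac{1265}{12}$ ($v = 1 \frac{1}{11 + 1} \left(21 + 2 \cdot 1\right) \left(-55\right) = 1 \cdot \frac{1}{12} \left(21 + 2\right) \left(-55\right) = 1 \cdot \frac{1}{12} \cdot 23 \left(-55\right) = \frac{23}{12} \left(-55\right) = - \frac{1265}{12} \approx -105.42$)
$\sqrt{v - 46690} = \sqrt{- \frac{1265}{12} - 46690} = \sqrt{- \frac{561545}{12}} = \frac{i \sqrt{1684635}}{6}$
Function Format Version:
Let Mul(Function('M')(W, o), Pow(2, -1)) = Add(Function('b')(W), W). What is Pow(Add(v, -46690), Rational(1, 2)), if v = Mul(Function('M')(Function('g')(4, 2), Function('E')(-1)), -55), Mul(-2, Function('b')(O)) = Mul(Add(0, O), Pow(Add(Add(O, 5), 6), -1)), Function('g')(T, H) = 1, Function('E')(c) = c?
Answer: Mul(Rational(1, 6), I, Pow(1684635, Rational(1, 2))) ≈ Mul(216.32, I)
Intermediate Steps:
Function('b')(O) = Mul(Rational(-1, 2), O, Pow(Add(11, O), -1)) (Function('b')(O) = Mul(Rational(-1, 2), Mul(Add(0, O), Pow(Add(Add(O, 5), 6), -1))) = Mul(Rational(-1, 2), Mul(O, Pow(Add(Add(5, O), 6), -1))) = Mul(Rational(-1, 2), Mul(O, Pow(Add(11, O), -1))) = Mul(Rational(-1, 2), O, Pow(Add(11, O), -1)))
Function('M')(W, o) = Add(Mul(2, W), Mul(-2, W, Pow(Add(22, Mul(2, W)), -1))) (Function('M')(W, o) = Mul(2, Add(Mul(-1, W, Pow(Add(22, Mul(2, W)), -1)), W)) = Mul(2, Add(W, Mul(-1, W, Pow(Add(22, Mul(2, W)), -1)))) = Add(Mul(2, W), Mul(-2, W, Pow(Add(22, Mul(2, W)), -1))))
v = Rational(-1265, 12) (v = Mul(Mul(1, Pow(Add(11, 1), -1), Add(21, Mul(2, 1))), -55) = Mul(Mul(1, Pow(12, -1), Add(21, 2)), -55) = Mul(Mul(1, Rational(1, 12), 23), -55) = Mul(Rational(23, 12), -55) = Rational(-1265, 12) ≈ -105.42)
Pow(Add(v, -46690), Rational(1, 2)) = Pow(Add(Rational(-1265, 12), -46690), Rational(1, 2)) = Pow(Rational(-561545, 12), Rational(1, 2)) = Mul(Rational(1, 6), I, Pow(1684635, Rational(1, 2)))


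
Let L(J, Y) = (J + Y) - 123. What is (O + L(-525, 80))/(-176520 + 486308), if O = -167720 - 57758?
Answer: -113023/154894 ≈ -0.72968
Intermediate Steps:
L(J, Y) = -123 + J + Y
O = -225478
(O + L(-525, 80))/(-176520 + 486308) = (-225478 + (-123 - 525 + 80))/(-176520 + 486308) = (-225478 - 568)/309788 = -226046*1/309788 = -113023/154894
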